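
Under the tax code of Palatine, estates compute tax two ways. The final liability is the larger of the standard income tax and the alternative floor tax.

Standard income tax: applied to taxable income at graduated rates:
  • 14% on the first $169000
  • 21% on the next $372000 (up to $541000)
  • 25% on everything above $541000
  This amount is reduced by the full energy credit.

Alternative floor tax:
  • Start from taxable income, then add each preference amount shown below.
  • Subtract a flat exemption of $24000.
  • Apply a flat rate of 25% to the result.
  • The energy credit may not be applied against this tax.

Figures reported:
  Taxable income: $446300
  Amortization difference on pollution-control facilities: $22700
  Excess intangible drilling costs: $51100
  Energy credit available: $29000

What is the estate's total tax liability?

Alternative floor tax:
  Adjusted income: $446300 + $22700 + $51100 = $520100
  Less exemption $24000 → base $496100
  $496100 × 25% = $124025

Standard income tax:
  $169000 × 14% = $23660
  $277300 × 21% = $58233
  → $81893
  Less energy credit $29000 → $52893

$124025 > $52893, so the alternative floor tax is the binding amount.

$124025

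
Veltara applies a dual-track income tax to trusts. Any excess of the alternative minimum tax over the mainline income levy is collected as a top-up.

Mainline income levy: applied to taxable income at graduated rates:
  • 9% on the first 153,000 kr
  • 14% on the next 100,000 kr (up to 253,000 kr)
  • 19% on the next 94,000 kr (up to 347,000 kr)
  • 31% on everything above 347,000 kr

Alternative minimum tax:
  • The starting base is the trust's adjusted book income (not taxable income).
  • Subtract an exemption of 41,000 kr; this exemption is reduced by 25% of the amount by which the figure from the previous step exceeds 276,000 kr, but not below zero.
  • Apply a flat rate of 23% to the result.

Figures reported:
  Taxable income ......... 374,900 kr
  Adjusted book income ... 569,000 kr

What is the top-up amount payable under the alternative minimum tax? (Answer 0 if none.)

Alternative minimum tax:
  Base (adjusted book income): 569,000 kr
  Exemption: 25% × (569,000 kr − 276,000 kr) = 73,250 kr ≥ 41,000 kr, so the exemption is fully phased out
  Base: 569,000 kr − 0 kr = 569,000 kr
  569,000 kr × 23% = 130,870 kr

Mainline income levy:
  153,000 kr × 9% = 13,770 kr
  100,000 kr × 14% = 14,000 kr
  94,000 kr × 19% = 17,860 kr
  27,900 kr × 31% = 8,649 kr
  → 54,279 kr

Excess of alternative minimum tax over mainline income levy: 130,870 kr − 54,279 kr = 76,591 kr.

76,591 kr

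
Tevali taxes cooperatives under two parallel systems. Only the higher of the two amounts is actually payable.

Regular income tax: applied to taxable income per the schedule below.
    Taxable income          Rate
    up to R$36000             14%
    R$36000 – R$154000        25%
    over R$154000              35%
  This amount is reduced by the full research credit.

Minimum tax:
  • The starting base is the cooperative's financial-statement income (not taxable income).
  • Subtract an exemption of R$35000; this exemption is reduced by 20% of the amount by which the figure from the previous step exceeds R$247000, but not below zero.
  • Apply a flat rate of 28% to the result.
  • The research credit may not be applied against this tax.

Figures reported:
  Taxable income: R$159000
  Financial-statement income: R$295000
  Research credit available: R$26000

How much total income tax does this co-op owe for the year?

Minimum tax:
  Base (financial-statement income): R$295000
  Exemption: R$35000 − 20% × (R$295000 − R$247000) = R$35000 − R$9600 = R$25400
  Base: R$295000 − R$25400 = R$269600
  R$269600 × 28% = R$75488

Regular income tax:
  R$36000 × 14% = R$5040
  R$118000 × 25% = R$29500
  R$5000 × 35% = R$1750
  → R$36290
  Less research credit R$26000 → R$10290

R$75488 > R$10290, so the minimum tax is the binding amount.

R$75488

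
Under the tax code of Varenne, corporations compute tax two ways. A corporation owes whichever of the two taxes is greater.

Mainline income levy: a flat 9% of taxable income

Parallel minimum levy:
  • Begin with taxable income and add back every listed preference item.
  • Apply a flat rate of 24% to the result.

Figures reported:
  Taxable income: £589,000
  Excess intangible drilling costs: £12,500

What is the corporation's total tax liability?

Mainline income levy:
  £589,000 × 9% = £53,010

Parallel minimum levy:
  Adjusted income: £589,000 + £12,500 = £601,500
  £601,500 × 24% = £144,360

£144,360 > £53,010, so the parallel minimum levy is the binding amount.

£144,360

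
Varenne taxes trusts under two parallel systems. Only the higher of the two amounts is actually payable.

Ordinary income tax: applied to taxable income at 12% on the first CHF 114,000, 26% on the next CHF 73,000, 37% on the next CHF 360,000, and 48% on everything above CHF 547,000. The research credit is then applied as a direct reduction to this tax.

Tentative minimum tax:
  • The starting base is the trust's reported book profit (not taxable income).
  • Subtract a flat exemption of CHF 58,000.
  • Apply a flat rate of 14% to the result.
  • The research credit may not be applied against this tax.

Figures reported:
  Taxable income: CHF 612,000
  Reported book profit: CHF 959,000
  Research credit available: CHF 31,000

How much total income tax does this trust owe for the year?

CHF 166,060

Tentative minimum tax:
  Base (reported book profit): CHF 959,000
  Less exemption CHF 58,000 → base CHF 901,000
  CHF 901,000 × 14% = CHF 126,140

Ordinary income tax:
  CHF 114,000 × 12% = CHF 13,680
  CHF 73,000 × 26% = CHF 18,980
  CHF 360,000 × 37% = CHF 133,200
  CHF 65,000 × 48% = CHF 31,200
  → CHF 197,060
  Less research credit CHF 31,000 → CHF 166,060

CHF 166,060 > CHF 126,140, so the ordinary income tax governs.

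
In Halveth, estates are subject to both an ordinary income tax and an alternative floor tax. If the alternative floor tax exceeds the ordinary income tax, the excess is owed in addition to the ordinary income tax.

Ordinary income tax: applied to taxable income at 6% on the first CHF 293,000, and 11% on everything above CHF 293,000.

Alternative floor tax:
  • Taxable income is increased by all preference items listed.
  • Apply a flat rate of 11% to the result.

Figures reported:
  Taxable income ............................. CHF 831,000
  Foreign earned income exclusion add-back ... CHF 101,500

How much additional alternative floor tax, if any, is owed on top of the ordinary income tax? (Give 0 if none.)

CHF 25,815

Ordinary income tax:
  CHF 293,000 × 6% = CHF 17,580
  CHF 538,000 × 11% = CHF 59,180
  → CHF 76,760

Alternative floor tax:
  Adjusted income: CHF 831,000 + CHF 101,500 = CHF 932,500
  CHF 932,500 × 11% = CHF 102,575

Excess of alternative floor tax over ordinary income tax: CHF 102,575 − CHF 76,760 = CHF 25,815.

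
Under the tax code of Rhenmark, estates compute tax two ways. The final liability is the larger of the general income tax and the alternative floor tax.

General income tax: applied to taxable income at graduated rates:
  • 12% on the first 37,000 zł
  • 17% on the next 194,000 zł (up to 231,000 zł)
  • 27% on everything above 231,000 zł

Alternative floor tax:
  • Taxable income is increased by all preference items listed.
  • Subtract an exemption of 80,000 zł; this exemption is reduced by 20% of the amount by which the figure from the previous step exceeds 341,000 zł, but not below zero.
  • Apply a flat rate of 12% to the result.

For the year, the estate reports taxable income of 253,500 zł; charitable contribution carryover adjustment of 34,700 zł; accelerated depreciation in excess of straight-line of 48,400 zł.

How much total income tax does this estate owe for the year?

Alternative floor tax:
  Adjusted income: 253,500 zł + 34,700 zł + 48,400 zł = 336,600 zł
  Exemption: 336,600 zł ≤ 341,000 zł, so full 80,000 zł applies
  Base: 336,600 zł − 80,000 zł = 256,600 zł
  256,600 zł × 12% = 30,792 zł

General income tax:
  37,000 zł × 12% = 4,440 zł
  194,000 zł × 17% = 32,980 zł
  22,500 zł × 27% = 6,075 zł
  → 43,495 zł

43,495 zł > 30,792 zł, so the general income tax governs.

43,495 zł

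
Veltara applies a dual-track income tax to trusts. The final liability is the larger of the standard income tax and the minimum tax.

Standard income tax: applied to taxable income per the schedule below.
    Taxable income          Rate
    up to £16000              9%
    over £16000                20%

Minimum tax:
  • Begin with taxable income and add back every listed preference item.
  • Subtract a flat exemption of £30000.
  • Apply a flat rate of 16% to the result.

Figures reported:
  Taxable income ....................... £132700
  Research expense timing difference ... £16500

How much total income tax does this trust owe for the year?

Standard income tax:
  £16000 × 9% = £1440
  £116700 × 20% = £23340
  → £24780

Minimum tax:
  Adjusted income: £132700 + £16500 = £149200
  Less exemption £30000 → base £119200
  £119200 × 16% = £19072

£24780 > £19072, so the standard income tax governs.

£24780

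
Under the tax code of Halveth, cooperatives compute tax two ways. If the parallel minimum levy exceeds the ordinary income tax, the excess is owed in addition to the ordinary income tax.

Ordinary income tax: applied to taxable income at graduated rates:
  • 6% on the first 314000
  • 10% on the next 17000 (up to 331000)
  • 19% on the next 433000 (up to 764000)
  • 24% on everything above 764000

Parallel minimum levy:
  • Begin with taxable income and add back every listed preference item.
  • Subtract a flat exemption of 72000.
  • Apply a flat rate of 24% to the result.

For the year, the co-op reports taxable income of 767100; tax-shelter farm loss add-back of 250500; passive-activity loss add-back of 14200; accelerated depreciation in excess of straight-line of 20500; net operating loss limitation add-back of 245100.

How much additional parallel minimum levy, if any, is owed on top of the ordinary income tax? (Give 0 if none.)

190542

Ordinary income tax:
  314000 × 6% = 18840
  17000 × 10% = 1700
  433000 × 19% = 82270
  3100 × 24% = 744
  → 103554

Parallel minimum levy:
  Adjusted income: 767100 + 250500 + 14200 + 20500 + 245100 = 1297400
  Less exemption 72000 → base 1225400
  1225400 × 24% = 294096

Excess of parallel minimum levy over ordinary income tax: 294096 − 103554 = 190542.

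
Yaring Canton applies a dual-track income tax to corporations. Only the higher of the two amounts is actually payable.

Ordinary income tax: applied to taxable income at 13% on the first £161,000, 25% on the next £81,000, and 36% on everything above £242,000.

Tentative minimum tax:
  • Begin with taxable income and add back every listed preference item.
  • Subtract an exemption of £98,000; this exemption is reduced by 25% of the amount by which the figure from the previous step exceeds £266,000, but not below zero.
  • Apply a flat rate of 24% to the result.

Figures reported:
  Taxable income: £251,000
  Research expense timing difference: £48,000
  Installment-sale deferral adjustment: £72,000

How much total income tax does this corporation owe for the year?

£71,820

Ordinary income tax:
  £161,000 × 13% = £20,930
  £81,000 × 25% = £20,250
  £9,000 × 36% = £3,240
  → £44,420

Tentative minimum tax:
  Adjusted income: £251,000 + £48,000 + £72,000 = £371,000
  Exemption: £98,000 − 25% × (£371,000 − £266,000) = £98,000 − £26,250 = £71,750
  Base: £371,000 − £71,750 = £299,250
  £299,250 × 24% = £71,820

£71,820 > £44,420, so the tentative minimum tax is the binding amount.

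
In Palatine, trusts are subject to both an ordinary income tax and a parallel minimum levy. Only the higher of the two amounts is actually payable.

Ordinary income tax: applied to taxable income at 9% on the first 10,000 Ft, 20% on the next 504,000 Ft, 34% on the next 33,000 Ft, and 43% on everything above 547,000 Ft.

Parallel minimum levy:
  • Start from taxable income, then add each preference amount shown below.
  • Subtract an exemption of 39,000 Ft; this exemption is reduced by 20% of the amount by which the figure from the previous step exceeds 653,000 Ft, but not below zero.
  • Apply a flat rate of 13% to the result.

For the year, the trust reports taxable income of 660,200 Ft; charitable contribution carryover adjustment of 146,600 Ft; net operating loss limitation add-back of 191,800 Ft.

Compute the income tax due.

Ordinary income tax:
  10,000 Ft × 9% = 900 Ft
  504,000 Ft × 20% = 100,800 Ft
  33,000 Ft × 34% = 11,220 Ft
  113,200 Ft × 43% = 48,676 Ft
  → 161,596 Ft

Parallel minimum levy:
  Adjusted income: 660,200 Ft + 146,600 Ft + 191,800 Ft = 998,600 Ft
  Exemption: 20% × (998,600 Ft − 653,000 Ft) = 69,120 Ft ≥ 39,000 Ft, so the exemption is fully phased out
  Base: 998,600 Ft − 0 Ft = 998,600 Ft
  998,600 Ft × 13% = 129,818 Ft

161,596 Ft > 129,818 Ft, so the ordinary income tax governs.

161,596 Ft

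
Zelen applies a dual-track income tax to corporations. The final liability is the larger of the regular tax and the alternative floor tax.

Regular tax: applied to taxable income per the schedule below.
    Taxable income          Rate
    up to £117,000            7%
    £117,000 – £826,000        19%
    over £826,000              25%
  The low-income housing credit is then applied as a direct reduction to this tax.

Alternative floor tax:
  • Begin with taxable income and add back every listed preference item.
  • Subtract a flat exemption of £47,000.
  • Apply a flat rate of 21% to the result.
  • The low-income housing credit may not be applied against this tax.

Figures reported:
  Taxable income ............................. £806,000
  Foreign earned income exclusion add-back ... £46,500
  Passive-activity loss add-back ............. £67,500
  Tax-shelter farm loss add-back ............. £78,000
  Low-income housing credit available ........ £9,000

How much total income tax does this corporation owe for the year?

£199,710

Regular tax:
  £117,000 × 7% = £8,190
  £689,000 × 19% = £130,910
  → £139,100
  Less low-income housing credit £9,000 → £130,100

Alternative floor tax:
  Adjusted income: £806,000 + £46,500 + £67,500 + £78,000 = £998,000
  Less exemption £47,000 → base £951,000
  £951,000 × 21% = £199,710

£199,710 > £130,100, so the alternative floor tax is the binding amount.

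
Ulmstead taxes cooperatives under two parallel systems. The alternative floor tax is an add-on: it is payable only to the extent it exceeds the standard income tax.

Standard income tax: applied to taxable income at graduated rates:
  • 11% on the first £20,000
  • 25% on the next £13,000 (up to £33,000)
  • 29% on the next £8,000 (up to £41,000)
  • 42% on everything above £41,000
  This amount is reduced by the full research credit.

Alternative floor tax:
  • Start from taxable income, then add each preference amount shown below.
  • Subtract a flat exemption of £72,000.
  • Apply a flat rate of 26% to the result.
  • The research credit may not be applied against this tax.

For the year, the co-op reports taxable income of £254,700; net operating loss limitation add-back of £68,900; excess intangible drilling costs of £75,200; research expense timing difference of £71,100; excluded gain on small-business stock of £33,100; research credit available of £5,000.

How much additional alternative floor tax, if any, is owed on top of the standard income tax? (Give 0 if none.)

£19,536

Standard income tax:
  £20,000 × 11% = £2,200
  £13,000 × 25% = £3,250
  £8,000 × 29% = £2,320
  £213,700 × 42% = £89,754
  → £97,524
  Less research credit £5,000 → £92,524

Alternative floor tax:
  Adjusted income: £254,700 + £68,900 + £75,200 + £71,100 + £33,100 = £503,000
  Less exemption £72,000 → base £431,000
  £431,000 × 26% = £112,060

Excess of alternative floor tax over standard income tax: £112,060 − £92,524 = £19,536.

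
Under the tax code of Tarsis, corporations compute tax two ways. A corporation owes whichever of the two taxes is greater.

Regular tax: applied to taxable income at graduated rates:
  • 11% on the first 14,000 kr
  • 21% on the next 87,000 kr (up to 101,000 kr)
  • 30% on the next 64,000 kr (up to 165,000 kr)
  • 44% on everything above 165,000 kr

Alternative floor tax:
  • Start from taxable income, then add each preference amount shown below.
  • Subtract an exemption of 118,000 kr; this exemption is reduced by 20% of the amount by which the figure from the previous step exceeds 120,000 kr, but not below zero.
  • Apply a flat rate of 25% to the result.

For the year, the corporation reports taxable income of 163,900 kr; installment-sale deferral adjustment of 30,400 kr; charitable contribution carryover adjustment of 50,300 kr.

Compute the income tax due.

Alternative floor tax:
  Adjusted income: 163,900 kr + 30,400 kr + 50,300 kr = 244,600 kr
  Exemption: 118,000 kr − 20% × (244,600 kr − 120,000 kr) = 118,000 kr − 24,920 kr = 93,080 kr
  Base: 244,600 kr − 93,080 kr = 151,520 kr
  151,520 kr × 25% = 37,880 kr

Regular tax:
  14,000 kr × 11% = 1,540 kr
  87,000 kr × 21% = 18,270 kr
  62,900 kr × 30% = 18,870 kr
  → 38,680 kr

38,680 kr > 37,880 kr, so the regular tax governs.

38,680 kr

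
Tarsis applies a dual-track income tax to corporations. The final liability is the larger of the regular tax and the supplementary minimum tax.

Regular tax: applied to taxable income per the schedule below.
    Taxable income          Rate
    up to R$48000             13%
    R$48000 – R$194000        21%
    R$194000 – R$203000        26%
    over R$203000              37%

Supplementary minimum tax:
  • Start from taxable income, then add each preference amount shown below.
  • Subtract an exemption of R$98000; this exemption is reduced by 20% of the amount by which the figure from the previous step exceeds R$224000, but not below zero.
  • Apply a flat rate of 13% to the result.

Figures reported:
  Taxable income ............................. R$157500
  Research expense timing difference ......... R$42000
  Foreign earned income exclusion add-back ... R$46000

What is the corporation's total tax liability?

Supplementary minimum tax:
  Adjusted income: R$157500 + R$42000 + R$46000 = R$245500
  Exemption: R$98000 − 20% × (R$245500 − R$224000) = R$98000 − R$4300 = R$93700
  Base: R$245500 − R$93700 = R$151800
  R$151800 × 13% = R$19734

Regular tax:
  R$48000 × 13% = R$6240
  R$109500 × 21% = R$22995
  → R$29235

R$29235 > R$19734, so the regular tax governs.

R$29235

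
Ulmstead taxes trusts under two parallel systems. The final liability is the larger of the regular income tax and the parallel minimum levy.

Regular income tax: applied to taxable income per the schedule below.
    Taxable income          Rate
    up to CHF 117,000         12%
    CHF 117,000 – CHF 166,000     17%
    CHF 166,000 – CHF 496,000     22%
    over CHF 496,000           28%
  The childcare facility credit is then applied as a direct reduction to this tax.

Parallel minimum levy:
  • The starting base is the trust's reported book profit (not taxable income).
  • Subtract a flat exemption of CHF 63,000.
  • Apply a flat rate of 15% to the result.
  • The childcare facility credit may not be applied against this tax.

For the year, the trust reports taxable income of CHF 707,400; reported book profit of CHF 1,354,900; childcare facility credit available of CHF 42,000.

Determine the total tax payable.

Regular income tax:
  CHF 117,000 × 12% = CHF 14,040
  CHF 49,000 × 17% = CHF 8,330
  CHF 330,000 × 22% = CHF 72,600
  CHF 211,400 × 28% = CHF 59,192
  → CHF 154,162
  Less childcare facility credit CHF 42,000 → CHF 112,162

Parallel minimum levy:
  Base (reported book profit): CHF 1,354,900
  Less exemption CHF 63,000 → base CHF 1,291,900
  CHF 1,291,900 × 15% = CHF 193,785

CHF 193,785 > CHF 112,162, so the parallel minimum levy is the binding amount.

CHF 193,785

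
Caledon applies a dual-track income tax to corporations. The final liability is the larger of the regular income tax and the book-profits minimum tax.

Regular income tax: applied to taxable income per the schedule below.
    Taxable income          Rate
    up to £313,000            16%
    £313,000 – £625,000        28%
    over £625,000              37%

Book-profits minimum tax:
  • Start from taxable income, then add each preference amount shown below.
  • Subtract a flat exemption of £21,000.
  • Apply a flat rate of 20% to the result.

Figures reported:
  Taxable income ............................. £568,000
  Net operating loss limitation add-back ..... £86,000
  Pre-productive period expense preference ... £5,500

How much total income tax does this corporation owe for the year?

£127,700

Regular income tax:
  £313,000 × 16% = £50,080
  £255,000 × 28% = £71,400
  → £121,480

Book-profits minimum tax:
  Adjusted income: £568,000 + £86,000 + £5,500 = £659,500
  Less exemption £21,000 → base £638,500
  £638,500 × 20% = £127,700

£127,700 > £121,480, so the book-profits minimum tax is the binding amount.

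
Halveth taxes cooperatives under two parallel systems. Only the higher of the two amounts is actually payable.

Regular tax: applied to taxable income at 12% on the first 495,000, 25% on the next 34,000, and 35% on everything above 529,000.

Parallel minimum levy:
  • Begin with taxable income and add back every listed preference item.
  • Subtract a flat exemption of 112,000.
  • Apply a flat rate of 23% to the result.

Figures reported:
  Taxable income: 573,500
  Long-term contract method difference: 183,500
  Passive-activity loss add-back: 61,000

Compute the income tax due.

Regular tax:
  495,000 × 12% = 59,400
  34,000 × 25% = 8,500
  44,500 × 35% = 15,575
  → 83,475

Parallel minimum levy:
  Adjusted income: 573,500 + 183,500 + 61,000 = 818,000
  Less exemption 112,000 → base 706,000
  706,000 × 23% = 162,380

162,380 > 83,475, so the parallel minimum levy is the binding amount.

162,380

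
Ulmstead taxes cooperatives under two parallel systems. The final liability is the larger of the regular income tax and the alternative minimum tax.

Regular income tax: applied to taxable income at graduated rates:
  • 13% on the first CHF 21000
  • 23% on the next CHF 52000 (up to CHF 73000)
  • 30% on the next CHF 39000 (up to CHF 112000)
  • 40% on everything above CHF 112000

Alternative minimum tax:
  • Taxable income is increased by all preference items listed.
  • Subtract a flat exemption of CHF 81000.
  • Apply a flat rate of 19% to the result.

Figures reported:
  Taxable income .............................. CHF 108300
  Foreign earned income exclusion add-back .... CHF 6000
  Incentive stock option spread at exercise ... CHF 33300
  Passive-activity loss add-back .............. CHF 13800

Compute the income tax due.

Alternative minimum tax:
  Adjusted income: CHF 108300 + CHF 6000 + CHF 33300 + CHF 13800 = CHF 161400
  Less exemption CHF 81000 → base CHF 80400
  CHF 80400 × 19% = CHF 15276

Regular income tax:
  CHF 21000 × 13% = CHF 2730
  CHF 52000 × 23% = CHF 11960
  CHF 35300 × 30% = CHF 10590
  → CHF 25280

CHF 25280 > CHF 15276, so the regular income tax governs.

CHF 25280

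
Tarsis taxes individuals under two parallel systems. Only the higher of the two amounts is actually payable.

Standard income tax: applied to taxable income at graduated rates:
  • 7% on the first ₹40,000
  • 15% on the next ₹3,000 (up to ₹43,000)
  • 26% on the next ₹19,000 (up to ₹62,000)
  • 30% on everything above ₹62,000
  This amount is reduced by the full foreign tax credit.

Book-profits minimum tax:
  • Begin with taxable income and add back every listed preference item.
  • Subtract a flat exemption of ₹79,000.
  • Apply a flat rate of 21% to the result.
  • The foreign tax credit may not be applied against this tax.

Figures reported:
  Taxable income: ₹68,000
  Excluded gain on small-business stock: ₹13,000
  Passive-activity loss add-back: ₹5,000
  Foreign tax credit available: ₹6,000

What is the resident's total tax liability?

₹3,990

Book-profits minimum tax:
  Adjusted income: ₹68,000 + ₹13,000 + ₹5,000 = ₹86,000
  Less exemption ₹79,000 → base ₹7,000
  ₹7,000 × 21% = ₹1,470

Standard income tax:
  ₹40,000 × 7% = ₹2,800
  ₹3,000 × 15% = ₹450
  ₹19,000 × 26% = ₹4,940
  ₹6,000 × 30% = ₹1,800
  → ₹9,990
  Less foreign tax credit ₹6,000 → ₹3,990

₹3,990 > ₹1,470, so the standard income tax governs.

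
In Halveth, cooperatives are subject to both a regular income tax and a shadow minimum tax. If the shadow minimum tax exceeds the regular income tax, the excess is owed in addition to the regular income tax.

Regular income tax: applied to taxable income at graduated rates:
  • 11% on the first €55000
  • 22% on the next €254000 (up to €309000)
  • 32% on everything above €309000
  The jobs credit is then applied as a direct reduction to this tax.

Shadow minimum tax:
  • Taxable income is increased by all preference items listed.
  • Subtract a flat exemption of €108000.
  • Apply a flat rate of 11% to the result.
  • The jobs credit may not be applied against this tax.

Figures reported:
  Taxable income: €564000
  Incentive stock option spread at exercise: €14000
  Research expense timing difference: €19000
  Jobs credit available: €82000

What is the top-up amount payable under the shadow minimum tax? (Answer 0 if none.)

Shadow minimum tax:
  Adjusted income: €564000 + €14000 + €19000 = €597000
  Less exemption €108000 → base €489000
  €489000 × 11% = €53790

Regular income tax:
  €55000 × 11% = €6050
  €254000 × 22% = €55880
  €255000 × 32% = €81600
  → €143530
  Less jobs credit €82000 → €61530

€53790 ≤ €61530, so no add-on is due.

€0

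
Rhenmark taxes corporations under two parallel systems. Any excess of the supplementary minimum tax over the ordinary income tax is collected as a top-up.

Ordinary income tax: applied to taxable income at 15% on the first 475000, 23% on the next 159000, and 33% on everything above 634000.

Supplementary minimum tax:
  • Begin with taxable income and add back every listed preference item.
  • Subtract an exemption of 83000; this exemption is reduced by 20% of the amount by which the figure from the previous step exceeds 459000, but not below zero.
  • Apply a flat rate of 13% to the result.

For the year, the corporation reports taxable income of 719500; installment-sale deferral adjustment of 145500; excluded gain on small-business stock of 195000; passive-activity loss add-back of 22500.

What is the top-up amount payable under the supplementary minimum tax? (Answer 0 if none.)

4690

Ordinary income tax:
  475000 × 15% = 71250
  159000 × 23% = 36570
  85500 × 33% = 28215
  → 136035

Supplementary minimum tax:
  Adjusted income: 719500 + 145500 + 195000 + 22500 = 1082500
  Exemption: 20% × (1082500 − 459000) = 124700 ≥ 83000, so the exemption is fully phased out
  Base: 1082500 − 0 = 1082500
  1082500 × 13% = 140725

Excess of supplementary minimum tax over ordinary income tax: 140725 − 136035 = 4690.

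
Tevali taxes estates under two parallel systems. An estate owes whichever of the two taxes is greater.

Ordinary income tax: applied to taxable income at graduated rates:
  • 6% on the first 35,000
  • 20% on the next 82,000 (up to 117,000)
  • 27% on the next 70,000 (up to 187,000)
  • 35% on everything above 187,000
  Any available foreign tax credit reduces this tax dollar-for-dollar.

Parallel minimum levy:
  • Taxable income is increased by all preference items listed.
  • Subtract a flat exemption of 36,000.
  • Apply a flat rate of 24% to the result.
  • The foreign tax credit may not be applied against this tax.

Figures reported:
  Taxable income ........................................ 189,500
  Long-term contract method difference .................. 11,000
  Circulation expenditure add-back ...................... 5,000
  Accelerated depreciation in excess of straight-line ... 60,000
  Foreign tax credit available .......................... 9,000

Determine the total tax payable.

Parallel minimum levy:
  Adjusted income: 189,500 + 11,000 + 5,000 + 60,000 = 265,500
  Less exemption 36,000 → base 229,500
  229,500 × 24% = 55,080

Ordinary income tax:
  35,000 × 6% = 2,100
  82,000 × 20% = 16,400
  70,000 × 27% = 18,900
  2,500 × 35% = 875
  → 38,275
  Less foreign tax credit 9,000 → 29,275

55,080 > 29,275, so the parallel minimum levy is the binding amount.

55,080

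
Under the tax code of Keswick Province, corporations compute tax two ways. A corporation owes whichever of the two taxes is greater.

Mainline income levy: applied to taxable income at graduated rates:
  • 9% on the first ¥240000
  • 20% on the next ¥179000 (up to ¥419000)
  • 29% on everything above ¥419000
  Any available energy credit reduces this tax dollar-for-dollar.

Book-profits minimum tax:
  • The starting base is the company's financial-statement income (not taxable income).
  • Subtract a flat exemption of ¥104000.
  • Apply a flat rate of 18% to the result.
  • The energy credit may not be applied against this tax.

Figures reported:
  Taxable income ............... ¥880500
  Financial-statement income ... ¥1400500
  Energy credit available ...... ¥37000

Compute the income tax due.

Book-profits minimum tax:
  Base (financial-statement income): ¥1400500
  Less exemption ¥104000 → base ¥1296500
  ¥1296500 × 18% = ¥233370

Mainline income levy:
  ¥240000 × 9% = ¥21600
  ¥179000 × 20% = ¥35800
  ¥461500 × 29% = ¥133835
  → ¥191235
  Less energy credit ¥37000 → ¥154235

¥233370 > ¥154235, so the book-profits minimum tax is the binding amount.

¥233370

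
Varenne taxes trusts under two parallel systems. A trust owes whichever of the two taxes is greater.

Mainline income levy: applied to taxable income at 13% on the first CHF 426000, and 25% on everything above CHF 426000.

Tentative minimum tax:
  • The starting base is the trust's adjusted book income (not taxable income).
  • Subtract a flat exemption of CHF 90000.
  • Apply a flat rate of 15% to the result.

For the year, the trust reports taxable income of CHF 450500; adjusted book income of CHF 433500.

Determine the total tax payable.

CHF 61505

Mainline income levy:
  CHF 426000 × 13% = CHF 55380
  CHF 24500 × 25% = CHF 6125
  → CHF 61505

Tentative minimum tax:
  Base (adjusted book income): CHF 433500
  Less exemption CHF 90000 → base CHF 343500
  CHF 343500 × 15% = CHF 51525

CHF 61505 > CHF 51525, so the mainline income levy governs.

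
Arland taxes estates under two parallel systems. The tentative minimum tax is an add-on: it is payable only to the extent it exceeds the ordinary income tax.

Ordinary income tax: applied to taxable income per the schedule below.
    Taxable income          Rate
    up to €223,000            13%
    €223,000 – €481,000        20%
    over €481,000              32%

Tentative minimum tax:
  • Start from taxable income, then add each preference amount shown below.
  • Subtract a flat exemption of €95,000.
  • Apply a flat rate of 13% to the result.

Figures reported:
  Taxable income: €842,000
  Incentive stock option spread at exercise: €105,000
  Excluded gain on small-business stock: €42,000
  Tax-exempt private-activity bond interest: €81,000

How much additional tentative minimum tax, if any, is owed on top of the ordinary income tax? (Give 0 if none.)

Ordinary income tax:
  €223,000 × 13% = €28,990
  €258,000 × 20% = €51,600
  €361,000 × 32% = €115,520
  → €196,110

Tentative minimum tax:
  Adjusted income: €842,000 + €105,000 + €42,000 + €81,000 = €1,070,000
  Less exemption €95,000 → base €975,000
  €975,000 × 13% = €126,750

€126,750 ≤ €196,110, so no add-on is due.

€0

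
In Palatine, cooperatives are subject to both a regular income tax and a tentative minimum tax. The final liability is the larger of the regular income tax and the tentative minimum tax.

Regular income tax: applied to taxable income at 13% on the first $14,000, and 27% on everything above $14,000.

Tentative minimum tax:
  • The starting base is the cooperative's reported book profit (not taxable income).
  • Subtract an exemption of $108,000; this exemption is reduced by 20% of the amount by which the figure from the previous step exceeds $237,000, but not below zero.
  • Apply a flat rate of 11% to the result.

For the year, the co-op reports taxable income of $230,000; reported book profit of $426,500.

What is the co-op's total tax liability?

Tentative minimum tax:
  Base (reported book profit): $426,500
  Exemption: $108,000 − 20% × ($426,500 − $237,000) = $108,000 − $37,900 = $70,100
  Base: $426,500 − $70,100 = $356,400
  $356,400 × 11% = $39,204

Regular income tax:
  $14,000 × 13% = $1,820
  $216,000 × 27% = $58,320
  → $60,140

$60,140 > $39,204, so the regular income tax governs.

$60,140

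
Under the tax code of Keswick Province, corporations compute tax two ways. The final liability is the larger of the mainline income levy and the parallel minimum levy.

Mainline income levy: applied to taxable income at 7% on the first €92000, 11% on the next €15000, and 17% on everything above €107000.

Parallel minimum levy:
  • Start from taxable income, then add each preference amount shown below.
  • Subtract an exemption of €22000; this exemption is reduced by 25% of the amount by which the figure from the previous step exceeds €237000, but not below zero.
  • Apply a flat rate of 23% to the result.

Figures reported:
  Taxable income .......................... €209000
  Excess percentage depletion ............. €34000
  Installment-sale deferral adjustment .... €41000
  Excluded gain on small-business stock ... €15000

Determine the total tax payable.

Mainline income levy:
  €92000 × 7% = €6440
  €15000 × 11% = €1650
  €102000 × 17% = €17340
  → €25430

Parallel minimum levy:
  Adjusted income: €209000 + €34000 + €41000 + €15000 = €299000
  Exemption: €22000 − 25% × (€299000 − €237000) = €22000 − €15500 = €6500
  Base: €299000 − €6500 = €292500
  €292500 × 23% = €67275

€67275 > €25430, so the parallel minimum levy is the binding amount.

€67275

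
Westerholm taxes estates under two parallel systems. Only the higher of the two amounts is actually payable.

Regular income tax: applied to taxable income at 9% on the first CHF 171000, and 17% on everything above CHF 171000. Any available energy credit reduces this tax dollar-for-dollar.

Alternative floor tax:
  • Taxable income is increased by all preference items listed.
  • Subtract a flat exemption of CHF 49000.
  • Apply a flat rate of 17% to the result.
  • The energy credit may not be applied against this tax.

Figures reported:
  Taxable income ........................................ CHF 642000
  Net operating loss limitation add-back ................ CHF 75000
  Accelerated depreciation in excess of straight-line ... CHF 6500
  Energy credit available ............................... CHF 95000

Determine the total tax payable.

CHF 114665

Regular income tax:
  CHF 171000 × 9% = CHF 15390
  CHF 471000 × 17% = CHF 80070
  → CHF 95460
  Less energy credit CHF 95000 → CHF 460

Alternative floor tax:
  Adjusted income: CHF 642000 + CHF 75000 + CHF 6500 = CHF 723500
  Less exemption CHF 49000 → base CHF 674500
  CHF 674500 × 17% = CHF 114665

CHF 114665 > CHF 460, so the alternative floor tax is the binding amount.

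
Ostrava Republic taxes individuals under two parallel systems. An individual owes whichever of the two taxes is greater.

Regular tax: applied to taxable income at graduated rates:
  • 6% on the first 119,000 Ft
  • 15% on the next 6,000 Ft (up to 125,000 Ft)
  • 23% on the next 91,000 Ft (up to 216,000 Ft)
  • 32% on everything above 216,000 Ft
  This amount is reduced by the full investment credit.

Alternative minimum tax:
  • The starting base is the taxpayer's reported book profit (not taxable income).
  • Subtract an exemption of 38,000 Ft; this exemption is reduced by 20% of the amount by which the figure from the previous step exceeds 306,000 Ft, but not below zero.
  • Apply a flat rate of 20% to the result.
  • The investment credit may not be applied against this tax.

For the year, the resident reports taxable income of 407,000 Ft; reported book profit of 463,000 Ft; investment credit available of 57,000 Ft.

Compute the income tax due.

91,280 Ft

Alternative minimum tax:
  Base (reported book profit): 463,000 Ft
  Exemption: 38,000 Ft − 20% × (463,000 Ft − 306,000 Ft) = 38,000 Ft − 31,400 Ft = 6,600 Ft
  Base: 463,000 Ft − 6,600 Ft = 456,400 Ft
  456,400 Ft × 20% = 91,280 Ft

Regular tax:
  119,000 Ft × 6% = 7,140 Ft
  6,000 Ft × 15% = 900 Ft
  91,000 Ft × 23% = 20,930 Ft
  191,000 Ft × 32% = 61,120 Ft
  → 90,090 Ft
  Less investment credit 57,000 Ft → 33,090 Ft

91,280 Ft > 33,090 Ft, so the alternative minimum tax is the binding amount.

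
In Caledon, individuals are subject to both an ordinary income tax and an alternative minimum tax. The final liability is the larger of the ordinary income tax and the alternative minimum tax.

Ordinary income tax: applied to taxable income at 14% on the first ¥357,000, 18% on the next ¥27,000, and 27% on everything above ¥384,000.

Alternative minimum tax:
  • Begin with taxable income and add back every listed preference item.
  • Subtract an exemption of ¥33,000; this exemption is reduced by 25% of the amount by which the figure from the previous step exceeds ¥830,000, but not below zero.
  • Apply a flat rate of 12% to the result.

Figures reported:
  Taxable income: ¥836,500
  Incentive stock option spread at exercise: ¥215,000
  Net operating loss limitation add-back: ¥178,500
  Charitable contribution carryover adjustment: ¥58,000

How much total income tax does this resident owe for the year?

¥177,015

Ordinary income tax:
  ¥357,000 × 14% = ¥49,980
  ¥27,000 × 18% = ¥4,860
  ¥452,500 × 27% = ¥122,175
  → ¥177,015

Alternative minimum tax:
  Adjusted income: ¥836,500 + ¥215,000 + ¥178,500 + ¥58,000 = ¥1,288,000
  Exemption: 25% × (¥1,288,000 − ¥830,000) = ¥114,500 ≥ ¥33,000, so the exemption is fully phased out
  Base: ¥1,288,000 − ¥0 = ¥1,288,000
  ¥1,288,000 × 12% = ¥154,560

¥177,015 > ¥154,560, so the ordinary income tax governs.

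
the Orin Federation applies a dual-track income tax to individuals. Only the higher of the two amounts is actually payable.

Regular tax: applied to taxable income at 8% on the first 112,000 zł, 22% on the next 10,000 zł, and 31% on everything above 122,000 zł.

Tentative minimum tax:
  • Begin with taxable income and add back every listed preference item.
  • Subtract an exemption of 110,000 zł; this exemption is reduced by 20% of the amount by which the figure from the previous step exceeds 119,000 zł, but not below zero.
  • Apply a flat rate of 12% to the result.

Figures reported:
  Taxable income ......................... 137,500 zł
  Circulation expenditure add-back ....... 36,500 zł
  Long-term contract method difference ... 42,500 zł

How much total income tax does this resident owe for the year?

Regular tax:
  112,000 zł × 8% = 8,960 zł
  10,000 zł × 22% = 2,200 zł
  15,500 zł × 31% = 4,805 zł
  → 15,965 zł

Tentative minimum tax:
  Adjusted income: 137,500 zł + 36,500 zł + 42,500 zł = 216,500 zł
  Exemption: 110,000 zł − 20% × (216,500 zł − 119,000 zł) = 110,000 zł − 19,500 zł = 90,500 zł
  Base: 216,500 zł − 90,500 zł = 126,000 zł
  126,000 zł × 12% = 15,120 zł

15,965 zł > 15,120 zł, so the regular tax governs.

15,965 zł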